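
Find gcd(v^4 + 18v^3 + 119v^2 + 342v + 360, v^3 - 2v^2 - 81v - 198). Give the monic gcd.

v^2 + 9v + 18

Apply the Euclidean algorithm:
  v^4 + 18v^3 + 119v^2 + 342v + 360 = (v + 20)(v^3 - 2v^2 - 81v - 198) + (240v^2 + 2160v + 4320)
  v^3 - 2v^2 - 81v - 198 = ((1/240)v - 11/240)(240v^2 + 2160v + 4320) + (0)
Last nonzero remainder: 240v^2 + 2160v + 4320. Dividing through by 240 gives the monic gcd v^2 + 9v + 18.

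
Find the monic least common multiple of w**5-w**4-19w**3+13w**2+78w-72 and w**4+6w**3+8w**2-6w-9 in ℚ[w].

w**6-20w**4-6w**3+91w**2+6w-72

Euclidean algorithm in ℚ[w]:
  w**5-w**4-19w**3+13w**2+78w-72 = (w-7)(w**4+6w**3+8w**2-6w-9) + (15w**3+75w**2+45w-135)
  w**4+6w**3+8w**2-6w-9 = ((1/15)w+1/15)(15w**3+75w**2+45w-135) + (0)
Last nonzero remainder: 15w**3+75w**2+45w-135. Dividing through by 15 gives the monic gcd w**3+5w**2+3w-9.
Then lcm(f, g) = f·g / gcd(f, g); expanding and making the result monic gives the answer.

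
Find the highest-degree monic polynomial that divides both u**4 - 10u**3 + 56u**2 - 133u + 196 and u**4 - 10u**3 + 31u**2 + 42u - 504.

Repeated division with remainder:
  u**4 - 10u**3 + 56u**2 - 133u + 196 = (u**4 - 10u**3 + 31u**2 + 42u - 504) + (25u**2 - 175u + 700)
  u**4 - 10u**3 + 31u**2 + 42u - 504 = ((1/25)u**2 - (3/25)u - 18/25)(25u**2 - 175u + 700) + (0)
Last nonzero remainder: 25u**2 - 175u + 700. Dividing through by 25 gives the monic gcd u**2 - 7u + 28.

u**2 - 7u + 28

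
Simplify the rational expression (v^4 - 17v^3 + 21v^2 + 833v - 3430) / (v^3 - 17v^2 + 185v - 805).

(v^3 - 10v^2 - 49v + 490)/(v^2 - 10v + 115)

By polynomial division,
  v^4 - 17v^3 + 21v^2 + 833v - 3430 = (v)(v^3 - 17v^2 + 185v - 805) + (-164v^2 + 1638v - 3430)
  v^3 - 17v^2 + 185v - 805 = (-(1/164)v + 575/13448)(-164v^2 + 1638v - 3430) + ((632385/6724)v - 4426695/6724)
  -164v^2 + 1638v - 3430 = (-(1102736/632385)v + 658952/126477)((632385/6724)v - 4426695/6724) + (0)
Last nonzero remainder: (632385/6724)v - 4426695/6724. Dividing through by 632385/6724 gives the monic gcd v - 7.
Cancel v - 7 from numerator and denominator to get the reduced form.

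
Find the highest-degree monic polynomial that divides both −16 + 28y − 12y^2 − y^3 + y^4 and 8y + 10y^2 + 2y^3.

Repeated division with remainder:
  y^4 − y^3 − 12y^2 + 28y − 16 = ((1/2)y − 3)(2y^3 + 10y^2 + 8y) + (14y^2 + 52y − 16)
  2y^3 + 10y^2 + 8y = ((1/7)y + 9/49)(14y^2 + 52y − 16) + ((36/49)y + 144/49)
  14y^2 + 52y − 16 = ((343/18)y − 49/9)((36/49)y + 144/49) + (0)
Last nonzero remainder: (36/49)y + 144/49. Dividing through by 36/49 gives the monic gcd y + 4.

4 + y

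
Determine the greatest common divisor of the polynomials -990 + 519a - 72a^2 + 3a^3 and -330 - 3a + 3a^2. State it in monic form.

-11 + a

Euclidean algorithm in ℚ[a]:
  3a^3 - 72a^2 + 519a - 990 = (a - 23)(3a^2 - 3a - 330) + (780a - 8580)
  3a^2 - 3a - 330 = ((1/260)a + 1/26)(780a - 8580) + (0)
Last nonzero remainder: 780a - 8580. Dividing through by 780 gives the monic gcd a - 11.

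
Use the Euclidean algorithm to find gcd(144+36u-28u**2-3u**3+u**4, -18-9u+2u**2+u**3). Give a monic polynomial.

-6-u+u**2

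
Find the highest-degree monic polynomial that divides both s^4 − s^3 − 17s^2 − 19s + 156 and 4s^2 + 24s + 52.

Euclidean algorithm in ℚ[s]:
  s^4 − s^3 − 17s^2 − 19s + 156 = ((1/4)s^2 − (7/4)s + 3)(4s^2 + 24s + 52) + (0)
Last nonzero remainder: 4s^2 + 24s + 52. Dividing through by 4 gives the monic gcd s^2 + 6s + 13.

s^2 + 6s + 13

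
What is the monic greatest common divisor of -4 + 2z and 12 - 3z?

Apply the Euclidean algorithm:
  2z - 4 = (-2/3)(-3z + 12) + (4)
  -3z + 12 = (-(3/4)z + 3)(4) + (0)
The last nonzero remainder is the constant 4, so the polynomials are coprime and gcd = 1.

1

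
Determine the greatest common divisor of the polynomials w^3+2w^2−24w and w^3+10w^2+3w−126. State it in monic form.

w+6

Apply the Euclidean algorithm:
  w^3+2w^2−24w = (w^3+10w^2+3w−126) + (−8w^2−27w+126)
  w^3+10w^2+3w−126 = (−(1/8)w−53/64)(−8w^2−27w+126) + (−(231/64)w−693/32)
  −8w^2−27w+126 = ((512/231)w−64/11)(−(231/64)w−693/32) + (0)
Last nonzero remainder: −(231/64)w−693/32. Dividing through by −231/64 gives the monic gcd w+6.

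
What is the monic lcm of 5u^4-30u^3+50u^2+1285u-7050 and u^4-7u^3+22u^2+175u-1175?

u^5-u^4-20u^3+307u^2-125u-7050

Apply the Euclidean algorithm:
  5u^4-30u^3+50u^2+1285u-7050 = (5)(u^4-7u^3+22u^2+175u-1175) + (5u^3-60u^2+410u-1175)
  u^4-7u^3+22u^2+175u-1175 = ((1/5)u+1)(5u^3-60u^2+410u-1175) + (0)
Last nonzero remainder: 5u^3-60u^2+410u-1175. Dividing through by 5 gives the monic gcd u^3-12u^2+82u-235.
Then lcm(f, g) = f·g / gcd(f, g); expanding and making the result monic gives the answer.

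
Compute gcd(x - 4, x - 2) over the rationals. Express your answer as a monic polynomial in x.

Euclidean algorithm in ℚ[x]:
  x - 4 = (x - 2) + (-2)
  x - 2 = (-(1/2)x + 1)(-2) + (0)
The last nonzero remainder is the constant -2, so the polynomials are coprime and gcd = 1.

1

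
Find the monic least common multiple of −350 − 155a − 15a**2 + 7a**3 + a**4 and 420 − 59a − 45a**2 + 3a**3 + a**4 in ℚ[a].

Euclidean algorithm in ℚ[a]:
  a**4 + 7a**3 − 15a**2 − 155a − 350 = (a**4 + 3a**3 − 45a**2 − 59a + 420) + (4a**3 + 30a**2 − 96a − 770)
  a**4 + 3a**3 − 45a**2 − 59a + 420 = ((1/4)a − 9/8)(4a**3 + 30a**2 − 96a − 770) + ((51/4)a**2 + (51/2)a − 1785/4)
  4a**3 + 30a**2 − 96a − 770 = ((16/51)a + 88/51)((51/4)a**2 + (51/2)a − 1785/4) + (0)
Last nonzero remainder: (51/4)a**2 + (51/2)a − 1785/4. Dividing through by 51/4 gives the monic gcd a**2 + 2a − 35.
Then lcm(f, g) = f·g / gcd(f, g); expanding and making the result monic gives the answer.

4200 + 1510a − 325a**2 − 254a**3 − 20a**4 + 8a**5 + a**6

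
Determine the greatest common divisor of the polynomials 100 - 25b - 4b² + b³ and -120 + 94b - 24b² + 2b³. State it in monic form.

20 - 9b + b²

By polynomial division,
  b³ - 4b² - 25b + 100 = (1/2)(2b³ - 24b² + 94b - 120) + (8b² - 72b + 160)
  2b³ - 24b² + 94b - 120 = ((1/4)b - 3/4)(8b² - 72b + 160) + (0)
Last nonzero remainder: 8b² - 72b + 160. Dividing through by 8 gives the monic gcd b² - 9b + 20.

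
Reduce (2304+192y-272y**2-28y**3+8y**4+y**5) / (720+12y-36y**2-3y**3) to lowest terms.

Euclidean algorithm in ℚ[y]:
  y**5+8y**4-28y**3-272y**2+192y+2304 = (-(1/3)y**2+(4/3)y-8)(-3y**3-36y**2+12y+720) + (-336y**2-672y+8064)
  -3y**3-36y**2+12y+720 = ((1/112)y+5/56)(-336y**2-672y+8064) + (0)
Last nonzero remainder: -336y**2-672y+8064. Dividing through by -336 gives the monic gcd y**2+2y-24.
Cancel y**2+2y-24 from numerator and denominator to get the reduced form.

(96+16y-6y**2-y**3)/(30+3y)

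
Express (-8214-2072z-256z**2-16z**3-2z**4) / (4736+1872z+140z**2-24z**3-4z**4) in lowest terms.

(111-2z+z**2)/(-64-8z+2z**2)

Euclidean algorithm in ℚ[z]:
  -2z**4-16z**3-256z**2-2072z-8214 = (1/2)(-4z**4-24z**3+140z**2+1872z+4736) + (-4z**3-326z**2-3008z-10582)
  -4z**4-24z**3+140z**2+1872z+4736 = (z-151/2)(-4z**3-326z**2-3008z-10582) + (-21465z**2-214650z-794205)
  -4z**3-326z**2-3008z-10582 = ((4/21465)z+286/21465)(-21465z**2-214650z-794205) + (0)
Last nonzero remainder: -21465z**2-214650z-794205. Dividing through by -21465 gives the monic gcd z**2+10z+37.
Cancel z**2+10z+37 from numerator and denominator to get the reduced form.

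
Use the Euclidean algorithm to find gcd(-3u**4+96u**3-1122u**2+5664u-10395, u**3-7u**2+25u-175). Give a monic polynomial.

u-7

Apply the Euclidean algorithm:
  -3u**4+96u**3-1122u**2+5664u-10395 = (-3u+75)(u**3-7u**2+25u-175) + (-522u**2+3264u+2730)
  u**3-7u**2+25u-175 = (-(1/522)u+65/45414)(-522u**2+3264u+2730) + ((193450/7569)u-1354150/7569)
  -522u**2+3264u+2730 = (-(1975509/96725)u-295191/19345)((193450/7569)u-1354150/7569) + (0)
Last nonzero remainder: (193450/7569)u-1354150/7569. Dividing through by 193450/7569 gives the monic gcd u-7.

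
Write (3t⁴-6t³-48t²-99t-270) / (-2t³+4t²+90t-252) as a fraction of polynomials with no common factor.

(-3t³-12t²-24t-45)/(2t²+8t-42)

Apply the Euclidean algorithm:
  3t⁴-6t³-48t²-99t-270 = (-(3/2)t)(-2t³+4t²+90t-252) + (87t²-477t-270)
  -2t³+4t²+90t-252 = (-(2/87)t-202/2523)(87t²-477t-270) + ((38352/841)t-230112/841)
  87t²-477t-270 = ((24389/12784)t+12615/12784)((38352/841)t-230112/841) + (0)
Last nonzero remainder: (38352/841)t-230112/841. Dividing through by 38352/841 gives the monic gcd t-6.
Cancel t-6 from numerator and denominator to get the reduced form.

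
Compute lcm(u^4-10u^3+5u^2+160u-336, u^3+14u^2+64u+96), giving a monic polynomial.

u^6-71u^4-30u^3+1384u^2+480u-8064

By polynomial division,
  u^4-10u^3+5u^2+160u-336 = (u-24)(u^3+14u^2+64u+96) + (277u^2+1600u+1968)
  u^3+14u^2+64u+96 = ((1/277)u+2278/76729)(277u^2+1600u+1968) + ((720720/76729)u+2882880/76729)
  277u^2+1600u+1968 = ((21253933/720720)u+3145889/60060)((720720/76729)u+2882880/76729) + (0)
Last nonzero remainder: (720720/76729)u+2882880/76729. Dividing through by 720720/76729 gives the monic gcd u+4.
Then lcm(f, g) = f·g / gcd(f, g); expanding and making the result monic gives the answer.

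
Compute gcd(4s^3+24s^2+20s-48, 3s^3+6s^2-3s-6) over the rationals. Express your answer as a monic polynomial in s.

s-1

By polynomial division,
  4s^3+24s^2+20s-48 = (4/3)(3s^3+6s^2-3s-6) + (16s^2+24s-40)
  3s^3+6s^2-3s-6 = ((3/16)s+3/32)(16s^2+24s-40) + ((9/4)s-9/4)
  16s^2+24s-40 = ((64/9)s+160/9)((9/4)s-9/4) + (0)
Last nonzero remainder: (9/4)s-9/4. Dividing through by 9/4 gives the monic gcd s-1.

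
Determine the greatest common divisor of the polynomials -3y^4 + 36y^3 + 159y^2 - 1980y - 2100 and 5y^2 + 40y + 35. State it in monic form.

y^2 + 8y + 7

Repeated division with remainder:
  -3y^4 + 36y^3 + 159y^2 - 1980y - 2100 = (-(3/5)y^2 + 12y - 60)(5y^2 + 40y + 35) + (0)
Last nonzero remainder: 5y^2 + 40y + 35. Dividing through by 5 gives the monic gcd y^2 + 8y + 7.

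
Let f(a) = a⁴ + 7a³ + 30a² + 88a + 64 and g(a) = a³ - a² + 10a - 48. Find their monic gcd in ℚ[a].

Repeated division with remainder:
  a⁴ + 7a³ + 30a² + 88a + 64 = (a + 8)(a³ - a² + 10a - 48) + (28a² + 56a + 448)
  a³ - a² + 10a - 48 = ((1/28)a - 3/28)(28a² + 56a + 448) + (0)
Last nonzero remainder: 28a² + 56a + 448. Dividing through by 28 gives the monic gcd a² + 2a + 16.

a² + 2a + 16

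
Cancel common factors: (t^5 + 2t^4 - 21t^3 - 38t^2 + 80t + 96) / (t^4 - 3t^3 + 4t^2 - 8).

Euclidean algorithm in ℚ[t]:
  t^5 + 2t^4 - 21t^3 - 38t^2 + 80t + 96 = (t + 5)(t^4 - 3t^3 + 4t^2 - 8) + (-10t^3 - 58t^2 + 88t + 136)
  t^4 - 3t^3 + 4t^2 - 8 = (-(1/10)t + 22/25)(-10t^3 - 58t^2 + 88t + 136) + ((1596/25)t^2 - (1596/25)t - 3192/25)
  -10t^3 - 58t^2 + 88t + 136 = (-(125/798)t - 425/399)((1596/25)t^2 - (1596/25)t - 3192/25) + (0)
Last nonzero remainder: (1596/25)t^2 - (1596/25)t - 3192/25. Dividing through by 1596/25 gives the monic gcd t^2 - t - 2.
Cancel t^2 - t - 2 from numerator and denominator to get the reduced form.

(t^3 + 3t^2 - 16t - 48)/(t^2 - 2t + 4)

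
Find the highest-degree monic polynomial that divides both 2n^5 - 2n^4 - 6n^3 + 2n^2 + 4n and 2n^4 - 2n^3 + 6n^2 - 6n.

n^2 - n

Repeated division with remainder:
  2n^5 - 2n^4 - 6n^3 + 2n^2 + 4n = (n)(2n^4 - 2n^3 + 6n^2 - 6n) + (-12n^3 + 8n^2 + 4n)
  2n^4 - 2n^3 + 6n^2 - 6n = (-(1/6)n + 1/18)(-12n^3 + 8n^2 + 4n) + ((56/9)n^2 - (56/9)n)
  -12n^3 + 8n^2 + 4n = (-(27/14)n - 9/14)((56/9)n^2 - (56/9)n) + (0)
Last nonzero remainder: (56/9)n^2 - (56/9)n. Dividing through by 56/9 gives the monic gcd n^2 - n.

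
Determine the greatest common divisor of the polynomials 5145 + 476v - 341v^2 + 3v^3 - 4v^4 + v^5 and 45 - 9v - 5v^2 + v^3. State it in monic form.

-15 - 2v + v^2

Apply the Euclidean algorithm:
  v^5 - 4v^4 + 3v^3 - 341v^2 + 476v + 5145 = (v^2 + v + 17)(v^3 - 5v^2 - 9v + 45) + (-292v^2 + 584v + 4380)
  v^3 - 5v^2 - 9v + 45 = (-(1/292)v + 3/292)(-292v^2 + 584v + 4380) + (0)
Last nonzero remainder: -292v^2 + 584v + 4380. Dividing through by -292 gives the monic gcd v^2 - 2v - 15.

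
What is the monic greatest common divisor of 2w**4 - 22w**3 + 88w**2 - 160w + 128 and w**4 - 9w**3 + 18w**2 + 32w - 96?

Euclidean algorithm in ℚ[w]:
  2w**4 - 22w**3 + 88w**2 - 160w + 128 = (2)(w**4 - 9w**3 + 18w**2 + 32w - 96) + (-4w**3 + 52w**2 - 224w + 320)
  w**4 - 9w**3 + 18w**2 + 32w - 96 = (-(1/4)w - 1)(-4w**3 + 52w**2 - 224w + 320) + (14w**2 - 112w + 224)
  -4w**3 + 52w**2 - 224w + 320 = (-(2/7)w + 10/7)(14w**2 - 112w + 224) + (0)
Last nonzero remainder: 14w**2 - 112w + 224. Dividing through by 14 gives the monic gcd w**2 - 8w + 16.

w**2 - 8w + 16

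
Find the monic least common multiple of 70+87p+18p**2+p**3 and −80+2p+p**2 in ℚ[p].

−560−626p−57p**2+10p**3+p**4

Repeated division with remainder:
  p**3+18p**2+87p+70 = (p+16)(p**2+2p−80) + (135p+1350)
  p**2+2p−80 = ((1/135)p−8/135)(135p+1350) + (0)
Last nonzero remainder: 135p+1350. Dividing through by 135 gives the monic gcd p+10.
Then lcm(f, g) = f·g / gcd(f, g); expanding and making the result monic gives the answer.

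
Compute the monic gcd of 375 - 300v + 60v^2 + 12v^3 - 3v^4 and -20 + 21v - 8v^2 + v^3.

5 - 4v + v^2

Repeated division with remainder:
  -3v^4 + 12v^3 + 60v^2 - 300v + 375 = (-3v - 12)(v^3 - 8v^2 + 21v - 20) + (27v^2 - 108v + 135)
  v^3 - 8v^2 + 21v - 20 = ((1/27)v - 4/27)(27v^2 - 108v + 135) + (0)
Last nonzero remainder: 27v^2 - 108v + 135. Dividing through by 27 gives the monic gcd v^2 - 4v + 5.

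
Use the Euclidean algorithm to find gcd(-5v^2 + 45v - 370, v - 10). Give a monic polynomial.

1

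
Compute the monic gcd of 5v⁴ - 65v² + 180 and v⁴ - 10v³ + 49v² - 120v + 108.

Apply the Euclidean algorithm:
  5v⁴ - 65v² + 180 = (5)(v⁴ - 10v³ + 49v² - 120v + 108) + (50v³ - 310v² + 600v - 360)
  v⁴ - 10v³ + 49v² - 120v + 108 = ((1/50)v - 19/250)(50v³ - 310v² + 600v - 360) + ((336/25)v² - (336/5)v + 2016/25)
  50v³ - 310v² + 600v - 360 = ((625/168)v - 125/28)((336/25)v² - (336/5)v + 2016/25) + (0)
Last nonzero remainder: (336/25)v² - (336/5)v + 2016/25. Dividing through by 336/25 gives the monic gcd v² - 5v + 6.

v² - 5v + 6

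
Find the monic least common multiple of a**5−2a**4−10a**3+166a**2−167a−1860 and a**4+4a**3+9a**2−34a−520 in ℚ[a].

Euclidean algorithm in ℚ[a]:
  a**5−2a**4−10a**3+166a**2−167a−1860 = (a−6)(a**4+4a**3+9a**2−34a−520) + (5a**3+254a**2+149a−4980)
  a**4+4a**3+9a**2−34a−520 = ((1/5)a−234/25)(5a**3+254a**2+149a−4980) + ((58916/25)a**2+(58916/25)a−235664/5)
  5a**3+254a**2+149a−4980 = ((125/58916)a+6225/58916)((58916/25)a**2+(58916/25)a−235664/5) + (0)
Last nonzero remainder: (58916/25)a**2+(58916/25)a−235664/5. Dividing through by 58916/25 gives the monic gcd a**2+a−20.
Then lcm(f, g) = f·g / gcd(f, g); expanding and making the result monic gives the answer.

a**7+a**6+10a**5+84a**4+71a**3+1955a**2−9922a−48360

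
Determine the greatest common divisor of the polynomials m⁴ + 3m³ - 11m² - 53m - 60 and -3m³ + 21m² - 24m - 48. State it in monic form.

m - 4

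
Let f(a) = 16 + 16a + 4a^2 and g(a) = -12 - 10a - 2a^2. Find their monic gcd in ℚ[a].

Repeated division with remainder:
  4a^2 + 16a + 16 = (-2)(-2a^2 - 10a - 12) + (-4a - 8)
  -2a^2 - 10a - 12 = ((1/2)a + 3/2)(-4a - 8) + (0)
Last nonzero remainder: -4a - 8. Dividing through by -4 gives the monic gcd a + 2.

2 + a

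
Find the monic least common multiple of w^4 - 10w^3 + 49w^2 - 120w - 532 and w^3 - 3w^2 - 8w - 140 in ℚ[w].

w^6 - 6w^5 + 29w^4 - 124w^3 - 32w^2 - 4528w - 10640

Euclidean algorithm in ℚ[w]:
  w^4 - 10w^3 + 49w^2 - 120w - 532 = (w - 7)(w^3 - 3w^2 - 8w - 140) + (36w^2 - 36w - 1512)
  w^3 - 3w^2 - 8w - 140 = ((1/36)w - 1/18)(36w^2 - 36w - 1512) + (32w - 224)
  36w^2 - 36w - 1512 = ((9/8)w + 27/4)(32w - 224) + (0)
Last nonzero remainder: 32w - 224. Dividing through by 32 gives the monic gcd w - 7.
Then lcm(f, g) = f·g / gcd(f, g); expanding and making the result monic gives the answer.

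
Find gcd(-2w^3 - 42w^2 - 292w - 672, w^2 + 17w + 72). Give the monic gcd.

w + 8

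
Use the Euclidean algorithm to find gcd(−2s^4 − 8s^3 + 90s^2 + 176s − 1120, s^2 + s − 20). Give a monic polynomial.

s^2 + s − 20

Apply the Euclidean algorithm:
  −2s^4 − 8s^3 + 90s^2 + 176s − 1120 = (−2s^2 − 6s + 56)(s^2 + s − 20) + (0)
The last nonzero remainder s^2 + s − 20 is already monic.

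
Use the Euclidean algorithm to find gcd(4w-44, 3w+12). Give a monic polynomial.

1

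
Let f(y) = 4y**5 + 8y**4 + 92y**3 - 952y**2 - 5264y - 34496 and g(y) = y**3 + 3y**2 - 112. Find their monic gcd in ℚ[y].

y**2 + 7y + 28

Apply the Euclidean algorithm:
  4y**5 + 8y**4 + 92y**3 - 952y**2 - 5264y - 34496 = (4y**2 - 4y + 104)(y**3 + 3y**2 - 112) + (-816y**2 - 5712y - 22848)
  y**3 + 3y**2 - 112 = (-(1/816)y + 1/204)(-816y**2 - 5712y - 22848) + (0)
Last nonzero remainder: -816y**2 - 5712y - 22848. Dividing through by -816 gives the monic gcd y**2 + 7y + 28.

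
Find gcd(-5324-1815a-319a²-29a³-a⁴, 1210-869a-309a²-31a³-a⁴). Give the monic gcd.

By polynomial division,
  -a⁴-29a³-319a²-1815a-5324 = (-a⁴-31a³-309a²-869a+1210) + (2a³-10a²-946a-6534)
  -a⁴-31a³-309a²-869a+1210 = (-(1/2)a-18)(2a³-10a²-946a-6534) + (-962a²-21164a-116402)
  2a³-10a²-946a-6534 = (-(1/481)a+27/481)(-962a²-21164a-116402) + (0)
Last nonzero remainder: -962a²-21164a-116402. Dividing through by -962 gives the monic gcd a²+22a+121.

121+22a+a²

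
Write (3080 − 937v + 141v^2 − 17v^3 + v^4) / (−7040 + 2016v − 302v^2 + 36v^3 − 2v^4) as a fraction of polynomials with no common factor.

Repeated division with remainder:
  v^4 − 17v^3 + 141v^2 − 937v + 3080 = (−1/2)(−2v^4 + 36v^3 − 302v^2 + 2016v − 7040) + (v^3 − 10v^2 + 71v − 440)
  −2v^4 + 36v^3 − 302v^2 + 2016v − 7040 = (−2v + 16)(v^3 − 10v^2 + 71v − 440) + (0)
The last nonzero remainder v^3 − 10v^2 + 71v − 440 is already monic.
Cancel v^3 − 10v^2 + 71v − 440 from numerator and denominator to get the reduced form.

(7 − v)/(−16 + 2v)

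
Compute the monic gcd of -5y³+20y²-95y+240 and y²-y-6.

y-3

Repeated division with remainder:
  -5y³+20y²-95y+240 = (-5y+15)(y²-y-6) + (-110y+330)
  y²-y-6 = (-(1/110)y-1/55)(-110y+330) + (0)
Last nonzero remainder: -110y+330. Dividing through by -110 gives the monic gcd y-3.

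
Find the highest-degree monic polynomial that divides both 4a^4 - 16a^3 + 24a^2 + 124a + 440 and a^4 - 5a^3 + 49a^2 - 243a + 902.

Repeated division with remainder:
  4a^4 - 16a^3 + 24a^2 + 124a + 440 = (4)(a^4 - 5a^3 + 49a^2 - 243a + 902) + (4a^3 - 172a^2 + 1096a - 3168)
  a^4 - 5a^3 + 49a^2 - 243a + 902 = ((1/4)a + 19/2)(4a^3 - 172a^2 + 1096a - 3168) + (1409a^2 - 9863a + 30998)
  4a^3 - 172a^2 + 1096a - 3168 = ((4/1409)a - 144/1409)(1409a^2 - 9863a + 30998) + (0)
Last nonzero remainder: 1409a^2 - 9863a + 30998. Dividing through by 1409 gives the monic gcd a^2 - 7a + 22.

a^2 - 7a + 22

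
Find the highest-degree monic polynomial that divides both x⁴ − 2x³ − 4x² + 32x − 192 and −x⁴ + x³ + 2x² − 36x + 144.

x³ + 2x² + 4x + 48

Euclidean algorithm in ℚ[x]:
  x⁴ − 2x³ − 4x² + 32x − 192 = (−1)(−x⁴ + x³ + 2x² − 36x + 144) + (−x³ − 2x² − 4x − 48)
  −x⁴ + x³ + 2x² − 36x + 144 = (x − 3)(−x³ − 2x² − 4x − 48) + (0)
Last nonzero remainder: −x³ − 2x² − 4x − 48. Dividing through by −1 gives the monic gcd x³ + 2x² + 4x + 48.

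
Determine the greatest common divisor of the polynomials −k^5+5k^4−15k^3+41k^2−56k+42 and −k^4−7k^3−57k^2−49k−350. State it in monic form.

k^2+7

By polynomial division,
  −k^5+5k^4−15k^3+41k^2−56k+42 = (k−12)(−k^4−7k^3−57k^2−49k−350) + (−42k^3−594k^2−294k−4158)
  −k^4−7k^3−57k^2−49k−350 = ((1/42)k−25/147)(−42k^3−594k^2−294k−4158) + (−(7400/49)k^2−7400/7)
  −42k^3−594k^2−294k−4158 = ((1029/3700)k+14553/3700)(−(7400/49)k^2−7400/7) + (0)
Last nonzero remainder: −(7400/49)k^2−7400/7. Dividing through by −7400/49 gives the monic gcd k^2+7.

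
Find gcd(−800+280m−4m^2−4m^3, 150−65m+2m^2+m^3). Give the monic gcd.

Euclidean algorithm in ℚ[m]:
  −4m^3−4m^2+280m−800 = (−4)(m^3+2m^2−65m+150) + (4m^2+20m−200)
  m^3+2m^2−65m+150 = ((1/4)m−3/4)(4m^2+20m−200) + (0)
Last nonzero remainder: 4m^2+20m−200. Dividing through by 4 gives the monic gcd m^2+5m−50.

−50+5m+m^2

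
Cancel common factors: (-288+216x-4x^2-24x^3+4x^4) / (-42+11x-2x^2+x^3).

By polynomial division,
  4x^4-24x^3-4x^2+216x-288 = (4x-16)(x^3-2x^2+11x-42) + (-80x^2+560x-960)
  x^3-2x^2+11x-42 = (-(1/80)x-1/16)(-80x^2+560x-960) + (34x-102)
  -80x^2+560x-960 = (-(40/17)x+160/17)(34x-102) + (0)
Last nonzero remainder: 34x-102. Dividing through by 34 gives the monic gcd x-3.
Cancel x-3 from numerator and denominator to get the reduced form.

(96-40x-12x^2+4x^3)/(14+x+x^2)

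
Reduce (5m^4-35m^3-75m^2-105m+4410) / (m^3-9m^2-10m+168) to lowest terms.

By polynomial division,
  5m^4-35m^3-75m^2-105m+4410 = (5m+10)(m^3-9m^2-10m+168) + (65m^2-845m+2730)
  m^3-9m^2-10m+168 = ((1/65)m+4/65)(65m^2-845m+2730) + (0)
Last nonzero remainder: 65m^2-845m+2730. Dividing through by 65 gives the monic gcd m^2-13m+42.
Cancel m^2-13m+42 from numerator and denominator to get the reduced form.

(5m^2+30m+105)/(m+4)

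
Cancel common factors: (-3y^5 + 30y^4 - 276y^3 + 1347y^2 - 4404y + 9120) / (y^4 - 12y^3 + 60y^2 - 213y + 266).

Euclidean algorithm in ℚ[y]:
  -3y^5 + 30y^4 - 276y^3 + 1347y^2 - 4404y + 9120 = (-3y - 6)(y^4 - 12y^3 + 60y^2 - 213y + 266) + (-168y^3 + 1068y^2 - 4884y + 10716)
  y^4 - 12y^3 + 60y^2 - 213y + 266 = (-(1/168)y + 79/2352)(-168y^3 + 1068y^2 - 4884y + 10716) + (-(969/196)y^2 + (2907/196)y - 18411/196)
  -168y^3 + 1068y^2 - 4884y + 10716 = ((10976/323)y - 36848/323)(-(969/196)y^2 + (2907/196)y - 18411/196) + (0)
Last nonzero remainder: -(969/196)y^2 + (2907/196)y - 18411/196. Dividing through by -969/196 gives the monic gcd y^2 - 3y + 19.
Cancel y^2 - 3y + 19 from numerator and denominator to get the reduced form.

(-3y^3 + 21y^2 - 156y + 480)/(y^2 - 9y + 14)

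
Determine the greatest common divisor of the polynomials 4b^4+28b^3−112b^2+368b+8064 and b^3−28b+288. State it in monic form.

By polynomial division,
  4b^4+28b^3−112b^2+368b+8064 = (4b+28)(b^3−28b+288) + (0)
The last nonzero remainder b^3−28b+288 is already monic.

b^3−28b+288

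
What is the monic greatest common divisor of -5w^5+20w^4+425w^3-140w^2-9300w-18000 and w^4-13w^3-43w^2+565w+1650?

Apply the Euclidean algorithm:
  -5w^5+20w^4+425w^3-140w^2-9300w-18000 = (-5w-45)(w^4-13w^3-43w^2+565w+1650) + (-375w^3+750w^2+24375w+56250)
  w^4-13w^3-43w^2+565w+1650 = (-(1/375)w+11/375)(-375w^3+750w^2+24375w+56250) + (0)
Last nonzero remainder: -375w^3+750w^2+24375w+56250. Dividing through by -375 gives the monic gcd w^3-2w^2-65w-150.

w^3-2w^2-65w-150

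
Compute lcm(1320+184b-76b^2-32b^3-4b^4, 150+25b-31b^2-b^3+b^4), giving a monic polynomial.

3300+1450b-382b^2-183b^3-15b^4+5b^5+b^6

Repeated division with remainder:
  -4b^4-32b^3-76b^2+184b+1320 = (-4)(b^4-b^3-31b^2+25b+150) + (-36b^3-200b^2+284b+1920)
  b^4-b^3-31b^2+25b+150 = (-(1/36)b+59/324)(-36b^3-200b^2+284b+1920) + ((1078/81)b^2+(2156/81)b-5390/27)
  -36b^3-200b^2+284b+1920 = (-(1458/539)b-5184/539)((1078/81)b^2+(2156/81)b-5390/27) + (0)
Last nonzero remainder: (1078/81)b^2+(2156/81)b-5390/27. Dividing through by 1078/81 gives the monic gcd b^2+2b-15.
Then lcm(f, g) = f·g / gcd(f, g); expanding and making the result monic gives the answer.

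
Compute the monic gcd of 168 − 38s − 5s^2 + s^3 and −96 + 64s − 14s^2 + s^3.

−4 + s

Euclidean algorithm in ℚ[s]:
  s^3 − 5s^2 − 38s + 168 = (s^3 − 14s^2 + 64s − 96) + (9s^2 − 102s + 264)
  s^3 − 14s^2 + 64s − 96 = ((1/9)s − 8/27)(9s^2 − 102s + 264) + ((40/9)s − 160/9)
  9s^2 − 102s + 264 = ((81/40)s − 297/20)((40/9)s − 160/9) + (0)
Last nonzero remainder: (40/9)s − 160/9. Dividing through by 40/9 gives the monic gcd s − 4.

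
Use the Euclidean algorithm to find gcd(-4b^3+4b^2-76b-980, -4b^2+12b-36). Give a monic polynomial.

Repeated division with remainder:
  -4b^3+4b^2-76b-980 = (b+2)(-4b^2+12b-36) + (-64b-908)
  -4b^2+12b-36 = ((1/16)b-275/256)(-64b-908) + (-64729/64)
  -64b-908 = ((4096/64729)b+58112/64729)(-64729/64) + (0)
The last nonzero remainder is the constant -64729/64, so the polynomials are coprime and gcd = 1.

1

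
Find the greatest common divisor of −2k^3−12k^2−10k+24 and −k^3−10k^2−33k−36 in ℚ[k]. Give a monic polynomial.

k^2+7k+12

By polynomial division,
  −2k^3−12k^2−10k+24 = (2)(−k^3−10k^2−33k−36) + (8k^2+56k+96)
  −k^3−10k^2−33k−36 = (−(1/8)k−3/8)(8k^2+56k+96) + (0)
Last nonzero remainder: 8k^2+56k+96. Dividing through by 8 gives the monic gcd k^2+7k+12.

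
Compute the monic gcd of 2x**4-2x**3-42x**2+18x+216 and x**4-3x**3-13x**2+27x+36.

By polynomial division,
  2x**4-2x**3-42x**2+18x+216 = (2)(x**4-3x**3-13x**2+27x+36) + (4x**3-16x**2-36x+144)
  x**4-3x**3-13x**2+27x+36 = ((1/4)x+1/4)(4x**3-16x**2-36x+144) + (0)
Last nonzero remainder: 4x**3-16x**2-36x+144. Dividing through by 4 gives the monic gcd x**3-4x**2-9x+36.

x**3-4x**2-9x+36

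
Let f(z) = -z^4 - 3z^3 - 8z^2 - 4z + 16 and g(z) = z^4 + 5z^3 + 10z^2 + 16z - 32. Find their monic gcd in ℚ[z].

z^3 + z^2 + 6z - 8

Euclidean algorithm in ℚ[z]:
  -z^4 - 3z^3 - 8z^2 - 4z + 16 = (-1)(z^4 + 5z^3 + 10z^2 + 16z - 32) + (2z^3 + 2z^2 + 12z - 16)
  z^4 + 5z^3 + 10z^2 + 16z - 32 = ((1/2)z + 2)(2z^3 + 2z^2 + 12z - 16) + (0)
Last nonzero remainder: 2z^3 + 2z^2 + 12z - 16. Dividing through by 2 gives the monic gcd z^3 + z^2 + 6z - 8.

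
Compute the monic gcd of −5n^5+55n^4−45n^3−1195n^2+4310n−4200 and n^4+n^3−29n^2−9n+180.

Repeated division with remainder:
  −5n^5+55n^4−45n^3−1195n^2+4310n−4200 = (−5n+60)(n^4+n^3−29n^2−9n+180) + (−250n^3+500n^2+5750n−15000)
  n^4+n^3−29n^2−9n+180 = (−(1/250)n−3/250)(−250n^3+500n^2+5750n−15000) + (0)
Last nonzero remainder: −250n^3+500n^2+5750n−15000. Dividing through by −250 gives the monic gcd n^3−2n^2−23n+60.

n^3−2n^2−23n+60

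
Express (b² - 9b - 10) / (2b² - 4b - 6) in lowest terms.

Apply the Euclidean algorithm:
  b² - 9b - 10 = (1/2)(2b² - 4b - 6) + (-7b - 7)
  2b² - 4b - 6 = (-(2/7)b + 6/7)(-7b - 7) + (0)
Last nonzero remainder: -7b - 7. Dividing through by -7 gives the monic gcd b + 1.
Cancel b + 1 from numerator and denominator to get the reduced form.

(b - 10)/(2b - 6)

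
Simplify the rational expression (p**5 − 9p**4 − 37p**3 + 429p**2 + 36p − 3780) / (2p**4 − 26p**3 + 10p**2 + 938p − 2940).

Apply the Euclidean algorithm:
  p**5 − 9p**4 − 37p**3 + 429p**2 + 36p − 3780 = ((1/2)p + 2)(2p**4 − 26p**3 + 10p**2 + 938p − 2940) + (10p**3 − 60p**2 − 370p + 2100)
  2p**4 − 26p**3 + 10p**2 + 938p − 2940 = ((1/5)p − 7/5)(10p**3 − 60p**2 − 370p + 2100) + (0)
Last nonzero remainder: 10p**3 − 60p**2 − 370p + 2100. Dividing through by 10 gives the monic gcd p**3 − 6p**2 − 37p + 210.
Cancel p**3 − 6p**2 − 37p + 210 from numerator and denominator to get the reduced form.

(p**2 − 3p − 18)/(2p − 14)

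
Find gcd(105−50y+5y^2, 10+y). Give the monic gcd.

Euclidean algorithm in ℚ[y]:
  5y^2−50y+105 = (5y−100)(y+10) + (1105)
  y+10 = ((1/1105)y+2/221)(1105) + (0)
The last nonzero remainder is the constant 1105, so the polynomials are coprime and gcd = 1.

1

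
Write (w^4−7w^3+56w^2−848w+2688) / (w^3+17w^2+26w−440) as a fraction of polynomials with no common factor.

(w^3−3w^2+44w−672)/(w^2+21w+110)

By polynomial division,
  w^4−7w^3+56w^2−848w+2688 = (w−24)(w^3+17w^2+26w−440) + (438w^2+216w−7872)
  w^3+17w^2+26w−440 = ((1/438)w+1205/31974)(438w^2+216w−7872) + ((190950/5329)w−763800/5329)
  438w^2+216w−7872 = ((389017/31825)w+1747912/31825)((190950/5329)w−763800/5329) + (0)
Last nonzero remainder: (190950/5329)w−763800/5329. Dividing through by 190950/5329 gives the monic gcd w−4.
Cancel w−4 from numerator and denominator to get the reduced form.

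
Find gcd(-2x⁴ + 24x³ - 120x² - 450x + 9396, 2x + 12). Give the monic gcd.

Euclidean algorithm in ℚ[x]:
  -2x⁴ + 24x³ - 120x² - 450x + 9396 = (-x³ + 18x² - 168x + 783)(2x + 12) + (0)
Last nonzero remainder: 2x + 12. Dividing through by 2 gives the monic gcd x + 6.

x + 6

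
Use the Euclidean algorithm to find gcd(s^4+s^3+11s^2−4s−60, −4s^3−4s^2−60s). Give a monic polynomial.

s^2+s+15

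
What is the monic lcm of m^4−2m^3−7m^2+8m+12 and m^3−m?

Repeated division with remainder:
  m^4−2m^3−7m^2+8m+12 = (m−2)(m^3−m) + (−6m^2+6m+12)
  m^3−m = (−(1/6)m−1/6)(−6m^2+6m+12) + (2m+2)
  −6m^2+6m+12 = (−3m+6)(2m+2) + (0)
Last nonzero remainder: 2m+2. Dividing through by 2 gives the monic gcd m+1.
Then lcm(f, g) = f·g / gcd(f, g); expanding and making the result monic gives the answer.

m^6−3m^5−5m^4+15m^3+4m^2−12m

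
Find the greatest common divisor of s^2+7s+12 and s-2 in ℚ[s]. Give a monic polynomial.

1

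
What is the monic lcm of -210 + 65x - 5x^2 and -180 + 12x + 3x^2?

420 - 88x - 3x^2 + x^3

Repeated division with remainder:
  -5x^2 + 65x - 210 = (-5/3)(3x^2 + 12x - 180) + (85x - 510)
  3x^2 + 12x - 180 = ((3/85)x + 6/17)(85x - 510) + (0)
Last nonzero remainder: 85x - 510. Dividing through by 85 gives the monic gcd x - 6.
Then lcm(f, g) = f·g / gcd(f, g); expanding and making the result monic gives the answer.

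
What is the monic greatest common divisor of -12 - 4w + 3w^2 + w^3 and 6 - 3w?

-2 + w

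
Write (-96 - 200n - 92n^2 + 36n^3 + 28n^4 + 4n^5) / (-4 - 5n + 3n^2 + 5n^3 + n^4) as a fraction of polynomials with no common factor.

(-24 + 4n + 4n^2)/(-1 + n)

Repeated division with remainder:
  4n^5 + 28n^4 + 36n^3 - 92n^2 - 200n - 96 = (4n + 8)(n^4 + 5n^3 + 3n^2 - 5n - 4) + (-16n^3 - 96n^2 - 144n - 64)
  n^4 + 5n^3 + 3n^2 - 5n - 4 = (-(1/16)n + 1/16)(-16n^3 - 96n^2 - 144n - 64) + (0)
Last nonzero remainder: -16n^3 - 96n^2 - 144n - 64. Dividing through by -16 gives the monic gcd n^3 + 6n^2 + 9n + 4.
Cancel n^3 + 6n^2 + 9n + 4 from numerator and denominator to get the reduced form.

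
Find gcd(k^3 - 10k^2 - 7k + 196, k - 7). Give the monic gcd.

k - 7

Euclidean algorithm in ℚ[k]:
  k^3 - 10k^2 - 7k + 196 = (k^2 - 3k - 28)(k - 7) + (0)
The last nonzero remainder k - 7 is already monic.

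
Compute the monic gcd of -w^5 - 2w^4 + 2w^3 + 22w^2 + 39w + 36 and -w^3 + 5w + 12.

w^3 - 5w - 12

Apply the Euclidean algorithm:
  -w^5 - 2w^4 + 2w^3 + 22w^2 + 39w + 36 = (w^2 + 2w + 3)(-w^3 + 5w + 12) + (0)
Last nonzero remainder: -w^3 + 5w + 12. Dividing through by -1 gives the monic gcd w^3 - 5w - 12.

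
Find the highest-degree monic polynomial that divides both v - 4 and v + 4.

1

Apply the Euclidean algorithm:
  v - 4 = (v + 4) + (-8)
  v + 4 = (-(1/8)v - 1/2)(-8) + (0)
The last nonzero remainder is the constant -8, so the polynomials are coprime and gcd = 1.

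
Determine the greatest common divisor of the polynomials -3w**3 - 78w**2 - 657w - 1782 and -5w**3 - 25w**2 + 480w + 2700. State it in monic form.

Repeated division with remainder:
  -3w**3 - 78w**2 - 657w - 1782 = (3/5)(-5w**3 - 25w**2 + 480w + 2700) + (-63w**2 - 945w - 3402)
  -5w**3 - 25w**2 + 480w + 2700 = ((5/63)w - 50/63)(-63w**2 - 945w - 3402) + (0)
Last nonzero remainder: -63w**2 - 945w - 3402. Dividing through by -63 gives the monic gcd w**2 + 15w + 54.

w**2 + 15w + 54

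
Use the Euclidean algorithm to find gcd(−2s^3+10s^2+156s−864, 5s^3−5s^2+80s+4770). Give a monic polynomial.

s+9

By polynomial division,
  −2s^3+10s^2+156s−864 = (−2/5)(5s^3−5s^2+80s+4770) + (8s^2+188s+1044)
  5s^3−5s^2+80s+4770 = ((5/8)s−245/16)(8s^2+188s+1044) + ((9225/4)s+83025/4)
  8s^2+188s+1044 = ((32/9225)s+464/9225)((9225/4)s+83025/4) + (0)
Last nonzero remainder: (9225/4)s+83025/4. Dividing through by 9225/4 gives the monic gcd s+9.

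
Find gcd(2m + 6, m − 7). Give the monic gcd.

1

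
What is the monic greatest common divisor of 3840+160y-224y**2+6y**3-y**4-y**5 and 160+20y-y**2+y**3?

160+20y-y**2+y**3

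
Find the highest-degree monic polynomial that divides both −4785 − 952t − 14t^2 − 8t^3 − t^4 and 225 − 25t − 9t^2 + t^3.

5 + t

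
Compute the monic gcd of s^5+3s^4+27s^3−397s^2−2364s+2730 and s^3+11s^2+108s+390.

s^3+11s^2+108s+390

Apply the Euclidean algorithm:
  s^5+3s^4+27s^3−397s^2−2364s+2730 = (s^2−8s+7)(s^3+11s^2+108s+390) + (0)
The last nonzero remainder s^3+11s^2+108s+390 is already monic.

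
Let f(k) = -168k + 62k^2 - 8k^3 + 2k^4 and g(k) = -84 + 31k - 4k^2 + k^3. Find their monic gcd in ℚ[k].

-84 + 31k - 4k^2 + k^3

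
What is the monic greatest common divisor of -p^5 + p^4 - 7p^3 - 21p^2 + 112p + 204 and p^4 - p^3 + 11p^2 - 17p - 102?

p^2 - p - 6

By polynomial division,
  -p^5 + p^4 - 7p^3 - 21p^2 + 112p + 204 = (-p)(p^4 - p^3 + 11p^2 - 17p - 102) + (4p^3 - 38p^2 + 10p + 204)
  p^4 - p^3 + 11p^2 - 17p - 102 = ((1/4)p + 17/8)(4p^3 - 38p^2 + 10p + 204) + ((357/4)p^2 - (357/4)p - 1071/2)
  4p^3 - 38p^2 + 10p + 204 = ((16/357)p - 8/21)((357/4)p^2 - (357/4)p - 1071/2) + (0)
Last nonzero remainder: (357/4)p^2 - (357/4)p - 1071/2. Dividing through by 357/4 gives the monic gcd p^2 - p - 6.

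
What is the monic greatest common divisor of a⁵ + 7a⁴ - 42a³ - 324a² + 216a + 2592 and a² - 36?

Apply the Euclidean algorithm:
  a⁵ + 7a⁴ - 42a³ - 324a² + 216a + 2592 = (a³ + 7a² - 6a - 72)(a² - 36) + (0)
The last nonzero remainder a² - 36 is already monic.

a² - 36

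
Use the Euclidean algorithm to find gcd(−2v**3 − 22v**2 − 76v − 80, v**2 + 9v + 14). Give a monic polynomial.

v + 2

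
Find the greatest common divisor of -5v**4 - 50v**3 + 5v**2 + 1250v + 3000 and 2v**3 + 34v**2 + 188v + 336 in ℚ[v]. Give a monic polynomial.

Repeated division with remainder:
  -5v**4 - 50v**3 + 5v**2 + 1250v + 3000 = (-(5/2)v + 35/2)(2v**3 + 34v**2 + 188v + 336) + (-120v**2 - 1200v - 2880)
  2v**3 + 34v**2 + 188v + 336 = (-(1/60)v - 7/60)(-120v**2 - 1200v - 2880) + (0)
Last nonzero remainder: -120v**2 - 1200v - 2880. Dividing through by -120 gives the monic gcd v**2 + 10v + 24.

v**2 + 10v + 24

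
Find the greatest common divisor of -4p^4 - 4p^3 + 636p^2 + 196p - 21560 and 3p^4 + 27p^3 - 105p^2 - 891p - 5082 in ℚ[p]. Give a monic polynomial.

p^2 + 4p - 77

Apply the Euclidean algorithm:
  -4p^4 - 4p^3 + 636p^2 + 196p - 21560 = (-4/3)(3p^4 + 27p^3 - 105p^2 - 891p - 5082) + (32p^3 + 496p^2 - 992p - 28336)
  3p^4 + 27p^3 - 105p^2 - 891p - 5082 = ((3/32)p - 39/64)(32p^3 + 496p^2 - 992p - 28336) + ((1161/4)p^2 + 1161p - 89397/4)
  32p^3 + 496p^2 - 992p - 28336 = ((128/1161)p + 1472/1161)((1161/4)p^2 + 1161p - 89397/4) + (0)
Last nonzero remainder: (1161/4)p^2 + 1161p - 89397/4. Dividing through by 1161/4 gives the monic gcd p^2 + 4p - 77.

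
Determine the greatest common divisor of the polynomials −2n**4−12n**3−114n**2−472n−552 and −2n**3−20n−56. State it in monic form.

n+2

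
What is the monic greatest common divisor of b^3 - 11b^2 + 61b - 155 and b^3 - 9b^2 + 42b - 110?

Euclidean algorithm in ℚ[b]:
  b^3 - 11b^2 + 61b - 155 = (b^3 - 9b^2 + 42b - 110) + (-2b^2 + 19b - 45)
  b^3 - 9b^2 + 42b - 110 = (-(1/2)b - 1/4)(-2b^2 + 19b - 45) + ((97/4)b - 485/4)
  -2b^2 + 19b - 45 = (-(8/97)b + 36/97)((97/4)b - 485/4) + (0)
Last nonzero remainder: (97/4)b - 485/4. Dividing through by 97/4 gives the monic gcd b - 5.

b - 5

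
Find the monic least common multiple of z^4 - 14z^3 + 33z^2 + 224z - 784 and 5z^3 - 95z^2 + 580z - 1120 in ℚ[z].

z^5 - 22z^4 + 145z^3 - 40z^2 - 2576z + 6272

By polynomial division,
  z^4 - 14z^3 + 33z^2 + 224z - 784 = ((1/5)z + 1)(5z^3 - 95z^2 + 580z - 1120) + (12z^2 - 132z + 336)
  5z^3 - 95z^2 + 580z - 1120 = ((5/12)z - 10/3)(12z^2 - 132z + 336) + (0)
Last nonzero remainder: 12z^2 - 132z + 336. Dividing through by 12 gives the monic gcd z^2 - 11z + 28.
Then lcm(f, g) = f·g / gcd(f, g); expanding and making the result monic gives the answer.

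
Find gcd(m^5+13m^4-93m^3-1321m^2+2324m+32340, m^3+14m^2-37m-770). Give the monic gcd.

m^3+14m^2-37m-770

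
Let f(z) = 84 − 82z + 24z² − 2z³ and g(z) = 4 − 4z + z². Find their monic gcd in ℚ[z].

By polynomial division,
  −2z³ + 24z² − 82z + 84 = (−2z + 16)(z² − 4z + 4) + (−10z + 20)
  z² − 4z + 4 = (−(1/10)z + 1/5)(−10z + 20) + (0)
Last nonzero remainder: −10z + 20. Dividing through by −10 gives the monic gcd z − 2.

−2 + z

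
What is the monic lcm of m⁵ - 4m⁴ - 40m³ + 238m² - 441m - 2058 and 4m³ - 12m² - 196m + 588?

m⁶ - 7m⁵ - 28m⁴ + 358m³ - 1155m² - 735m + 6174

Repeated division with remainder:
  m⁵ - 4m⁴ - 40m³ + 238m² - 441m - 2058 = ((1/4)m² - (1/4)m + 3/2)(4m³ - 12m² - 196m + 588) + (60m² - 2940)
  4m³ - 12m² - 196m + 588 = ((1/15)m - 1/5)(60m² - 2940) + (0)
Last nonzero remainder: 60m² - 2940. Dividing through by 60 gives the monic gcd m² - 49.
Then lcm(f, g) = f·g / gcd(f, g); expanding and making the result monic gives the answer.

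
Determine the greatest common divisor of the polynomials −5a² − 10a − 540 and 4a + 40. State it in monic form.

By polynomial division,
  −5a² − 10a − 540 = (−(5/4)a + 10)(4a + 40) + (−940)
  4a + 40 = (−(1/235)a − 2/47)(−940) + (0)
The last nonzero remainder is the constant −940, so the polynomials are coprime and gcd = 1.

1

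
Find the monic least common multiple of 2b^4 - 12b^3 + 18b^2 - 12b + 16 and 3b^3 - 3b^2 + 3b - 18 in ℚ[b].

b^6 - 5b^5 + 6b^4 - 15b^3 + 29b^2 - 10b + 24

By polynomial division,
  2b^4 - 12b^3 + 18b^2 - 12b + 16 = ((2/3)b - 10/3)(3b^3 - 3b^2 + 3b - 18) + (6b^2 + 10b - 44)
  3b^3 - 3b^2 + 3b - 18 = ((1/2)b - 4/3)(6b^2 + 10b - 44) + ((115/3)b - 230/3)
  6b^2 + 10b - 44 = ((18/115)b + 66/115)((115/3)b - 230/3) + (0)
Last nonzero remainder: (115/3)b - 230/3. Dividing through by 115/3 gives the monic gcd b - 2.
Then lcm(f, g) = f·g / gcd(f, g); expanding and making the result monic gives the answer.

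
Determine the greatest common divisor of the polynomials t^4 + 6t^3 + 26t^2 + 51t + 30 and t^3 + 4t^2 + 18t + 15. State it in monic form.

t^3 + 4t^2 + 18t + 15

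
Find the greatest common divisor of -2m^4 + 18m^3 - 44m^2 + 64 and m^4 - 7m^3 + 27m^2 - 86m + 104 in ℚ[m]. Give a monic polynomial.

m^2 - 6m + 8

Apply the Euclidean algorithm:
  -2m^4 + 18m^3 - 44m^2 + 64 = (-2)(m^4 - 7m^3 + 27m^2 - 86m + 104) + (4m^3 + 10m^2 - 172m + 272)
  m^4 - 7m^3 + 27m^2 - 86m + 104 = ((1/4)m - 19/8)(4m^3 + 10m^2 - 172m + 272) + ((375/4)m^2 - (1125/2)m + 750)
  4m^3 + 10m^2 - 172m + 272 = ((16/375)m + 136/375)((375/4)m^2 - (1125/2)m + 750) + (0)
Last nonzero remainder: (375/4)m^2 - (1125/2)m + 750. Dividing through by 375/4 gives the monic gcd m^2 - 6m + 8.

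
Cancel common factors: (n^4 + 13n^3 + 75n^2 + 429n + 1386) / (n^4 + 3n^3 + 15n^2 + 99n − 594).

(n + 7)/(n − 3)

Repeated division with remainder:
  n^4 + 13n^3 + 75n^2 + 429n + 1386 = (n^4 + 3n^3 + 15n^2 + 99n − 594) + (10n^3 + 60n^2 + 330n + 1980)
  n^4 + 3n^3 + 15n^2 + 99n − 594 = ((1/10)n − 3/10)(10n^3 + 60n^2 + 330n + 1980) + (0)
Last nonzero remainder: 10n^3 + 60n^2 + 330n + 1980. Dividing through by 10 gives the monic gcd n^3 + 6n^2 + 33n + 198.
Cancel n^3 + 6n^2 + 33n + 198 from numerator and denominator to get the reduced form.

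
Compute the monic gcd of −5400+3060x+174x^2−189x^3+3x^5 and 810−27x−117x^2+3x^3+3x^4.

−30+x+x^2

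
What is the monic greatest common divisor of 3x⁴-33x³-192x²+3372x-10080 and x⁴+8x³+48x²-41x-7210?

x²+3x-70

Repeated division with remainder:
  3x⁴-33x³-192x²+3372x-10080 = (3)(x⁴+8x³+48x²-41x-7210) + (-57x³-336x²+3495x+11550)
  x⁴+8x³+48x²-41x-7210 = (-(1/57)x-40/1083)(-57x³-336x²+3495x+11550) + ((34983/361)x²+(104949/361)x-2448810/361)
  -57x³-336x²+3495x+11550 = (-(6859/11661)x-19855/11661)((34983/361)x²+(104949/361)x-2448810/361) + (0)
Last nonzero remainder: (34983/361)x²+(104949/361)x-2448810/361. Dividing through by 34983/361 gives the monic gcd x²+3x-70.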